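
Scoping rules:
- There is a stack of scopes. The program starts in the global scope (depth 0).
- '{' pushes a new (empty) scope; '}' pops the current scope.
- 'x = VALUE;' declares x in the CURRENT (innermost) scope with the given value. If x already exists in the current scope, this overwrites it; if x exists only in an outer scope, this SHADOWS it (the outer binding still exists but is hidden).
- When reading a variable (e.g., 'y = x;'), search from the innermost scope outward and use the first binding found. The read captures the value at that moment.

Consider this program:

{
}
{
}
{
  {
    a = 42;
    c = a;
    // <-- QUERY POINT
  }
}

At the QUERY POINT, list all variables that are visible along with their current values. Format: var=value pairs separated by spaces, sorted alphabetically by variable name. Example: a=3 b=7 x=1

Step 1: enter scope (depth=1)
Step 2: exit scope (depth=0)
Step 3: enter scope (depth=1)
Step 4: exit scope (depth=0)
Step 5: enter scope (depth=1)
Step 6: enter scope (depth=2)
Step 7: declare a=42 at depth 2
Step 8: declare c=(read a)=42 at depth 2
Visible at query point: a=42 c=42

Answer: a=42 c=42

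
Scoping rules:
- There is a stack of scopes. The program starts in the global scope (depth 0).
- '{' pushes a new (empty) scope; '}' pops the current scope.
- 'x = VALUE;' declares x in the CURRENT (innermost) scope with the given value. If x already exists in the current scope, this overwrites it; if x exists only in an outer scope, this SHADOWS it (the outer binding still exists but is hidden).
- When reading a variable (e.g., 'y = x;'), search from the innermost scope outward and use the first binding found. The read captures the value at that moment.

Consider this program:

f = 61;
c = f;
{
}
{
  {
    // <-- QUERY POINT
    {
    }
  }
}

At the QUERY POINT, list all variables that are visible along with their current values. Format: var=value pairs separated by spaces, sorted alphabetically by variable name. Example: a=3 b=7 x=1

Step 1: declare f=61 at depth 0
Step 2: declare c=(read f)=61 at depth 0
Step 3: enter scope (depth=1)
Step 4: exit scope (depth=0)
Step 5: enter scope (depth=1)
Step 6: enter scope (depth=2)
Visible at query point: c=61 f=61

Answer: c=61 f=61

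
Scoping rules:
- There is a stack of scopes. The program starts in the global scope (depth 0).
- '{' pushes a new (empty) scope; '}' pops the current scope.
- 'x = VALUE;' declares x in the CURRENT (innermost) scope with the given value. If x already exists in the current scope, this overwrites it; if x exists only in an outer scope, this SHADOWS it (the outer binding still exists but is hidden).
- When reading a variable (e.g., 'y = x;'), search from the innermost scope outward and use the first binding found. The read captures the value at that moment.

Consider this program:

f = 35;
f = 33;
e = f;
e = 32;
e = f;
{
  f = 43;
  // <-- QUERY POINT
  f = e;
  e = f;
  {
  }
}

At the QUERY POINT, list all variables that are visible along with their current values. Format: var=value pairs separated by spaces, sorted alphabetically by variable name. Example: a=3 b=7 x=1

Answer: e=33 f=43

Derivation:
Step 1: declare f=35 at depth 0
Step 2: declare f=33 at depth 0
Step 3: declare e=(read f)=33 at depth 0
Step 4: declare e=32 at depth 0
Step 5: declare e=(read f)=33 at depth 0
Step 6: enter scope (depth=1)
Step 7: declare f=43 at depth 1
Visible at query point: e=33 f=43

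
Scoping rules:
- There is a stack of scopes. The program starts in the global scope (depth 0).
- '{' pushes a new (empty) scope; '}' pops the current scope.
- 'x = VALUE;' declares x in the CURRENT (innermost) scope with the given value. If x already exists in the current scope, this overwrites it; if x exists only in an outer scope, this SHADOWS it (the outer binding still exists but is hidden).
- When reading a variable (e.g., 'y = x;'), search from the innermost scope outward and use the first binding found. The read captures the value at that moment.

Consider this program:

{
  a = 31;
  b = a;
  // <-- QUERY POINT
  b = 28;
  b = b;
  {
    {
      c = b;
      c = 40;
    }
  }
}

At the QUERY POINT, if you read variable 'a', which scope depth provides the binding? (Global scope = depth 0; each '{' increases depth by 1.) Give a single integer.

Answer: 1

Derivation:
Step 1: enter scope (depth=1)
Step 2: declare a=31 at depth 1
Step 3: declare b=(read a)=31 at depth 1
Visible at query point: a=31 b=31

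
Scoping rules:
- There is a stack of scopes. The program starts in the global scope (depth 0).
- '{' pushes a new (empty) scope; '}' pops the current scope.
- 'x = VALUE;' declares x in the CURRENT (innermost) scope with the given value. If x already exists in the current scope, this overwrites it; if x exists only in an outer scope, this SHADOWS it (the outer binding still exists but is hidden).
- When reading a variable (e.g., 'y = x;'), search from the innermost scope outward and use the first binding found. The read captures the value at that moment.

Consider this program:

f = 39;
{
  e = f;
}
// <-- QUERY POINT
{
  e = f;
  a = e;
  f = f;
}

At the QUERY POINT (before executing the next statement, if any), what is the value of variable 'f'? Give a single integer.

Step 1: declare f=39 at depth 0
Step 2: enter scope (depth=1)
Step 3: declare e=(read f)=39 at depth 1
Step 4: exit scope (depth=0)
Visible at query point: f=39

Answer: 39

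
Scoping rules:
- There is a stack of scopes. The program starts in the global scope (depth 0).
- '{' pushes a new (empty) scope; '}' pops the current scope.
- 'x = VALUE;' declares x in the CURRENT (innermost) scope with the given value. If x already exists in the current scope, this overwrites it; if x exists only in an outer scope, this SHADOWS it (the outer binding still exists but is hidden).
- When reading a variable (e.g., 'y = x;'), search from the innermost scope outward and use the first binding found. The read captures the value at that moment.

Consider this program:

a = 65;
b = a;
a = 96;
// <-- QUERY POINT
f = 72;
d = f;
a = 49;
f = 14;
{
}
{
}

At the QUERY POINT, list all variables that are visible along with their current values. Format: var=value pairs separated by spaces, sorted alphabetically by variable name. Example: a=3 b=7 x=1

Answer: a=96 b=65

Derivation:
Step 1: declare a=65 at depth 0
Step 2: declare b=(read a)=65 at depth 0
Step 3: declare a=96 at depth 0
Visible at query point: a=96 b=65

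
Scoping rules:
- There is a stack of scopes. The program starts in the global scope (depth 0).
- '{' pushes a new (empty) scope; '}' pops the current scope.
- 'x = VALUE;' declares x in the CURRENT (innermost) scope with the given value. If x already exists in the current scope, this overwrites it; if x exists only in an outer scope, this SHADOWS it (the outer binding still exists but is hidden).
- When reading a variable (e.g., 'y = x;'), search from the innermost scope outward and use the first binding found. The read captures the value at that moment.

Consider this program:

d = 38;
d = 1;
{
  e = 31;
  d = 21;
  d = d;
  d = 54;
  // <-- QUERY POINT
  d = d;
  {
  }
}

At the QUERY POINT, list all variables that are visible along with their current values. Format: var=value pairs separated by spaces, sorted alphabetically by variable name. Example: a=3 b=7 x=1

Answer: d=54 e=31

Derivation:
Step 1: declare d=38 at depth 0
Step 2: declare d=1 at depth 0
Step 3: enter scope (depth=1)
Step 4: declare e=31 at depth 1
Step 5: declare d=21 at depth 1
Step 6: declare d=(read d)=21 at depth 1
Step 7: declare d=54 at depth 1
Visible at query point: d=54 e=31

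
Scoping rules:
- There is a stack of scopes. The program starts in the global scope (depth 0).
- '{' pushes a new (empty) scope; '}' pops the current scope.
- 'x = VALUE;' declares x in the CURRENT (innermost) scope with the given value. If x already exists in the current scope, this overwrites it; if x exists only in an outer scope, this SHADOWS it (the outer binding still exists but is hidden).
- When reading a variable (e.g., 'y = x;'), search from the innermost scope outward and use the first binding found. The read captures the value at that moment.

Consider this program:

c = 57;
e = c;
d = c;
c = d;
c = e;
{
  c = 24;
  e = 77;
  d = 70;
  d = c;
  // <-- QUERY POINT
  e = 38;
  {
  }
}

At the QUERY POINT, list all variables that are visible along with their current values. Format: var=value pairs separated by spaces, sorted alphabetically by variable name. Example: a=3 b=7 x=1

Answer: c=24 d=24 e=77

Derivation:
Step 1: declare c=57 at depth 0
Step 2: declare e=(read c)=57 at depth 0
Step 3: declare d=(read c)=57 at depth 0
Step 4: declare c=(read d)=57 at depth 0
Step 5: declare c=(read e)=57 at depth 0
Step 6: enter scope (depth=1)
Step 7: declare c=24 at depth 1
Step 8: declare e=77 at depth 1
Step 9: declare d=70 at depth 1
Step 10: declare d=(read c)=24 at depth 1
Visible at query point: c=24 d=24 e=77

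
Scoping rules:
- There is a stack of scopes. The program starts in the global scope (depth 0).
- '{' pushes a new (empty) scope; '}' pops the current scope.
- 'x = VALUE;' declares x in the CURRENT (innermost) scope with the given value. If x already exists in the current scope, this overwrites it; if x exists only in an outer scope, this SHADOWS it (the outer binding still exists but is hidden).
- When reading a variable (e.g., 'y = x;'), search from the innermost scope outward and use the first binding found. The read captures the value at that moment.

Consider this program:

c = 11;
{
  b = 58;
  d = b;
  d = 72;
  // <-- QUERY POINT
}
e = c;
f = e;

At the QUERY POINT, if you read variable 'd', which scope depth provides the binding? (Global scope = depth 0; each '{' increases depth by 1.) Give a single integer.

Answer: 1

Derivation:
Step 1: declare c=11 at depth 0
Step 2: enter scope (depth=1)
Step 3: declare b=58 at depth 1
Step 4: declare d=(read b)=58 at depth 1
Step 5: declare d=72 at depth 1
Visible at query point: b=58 c=11 d=72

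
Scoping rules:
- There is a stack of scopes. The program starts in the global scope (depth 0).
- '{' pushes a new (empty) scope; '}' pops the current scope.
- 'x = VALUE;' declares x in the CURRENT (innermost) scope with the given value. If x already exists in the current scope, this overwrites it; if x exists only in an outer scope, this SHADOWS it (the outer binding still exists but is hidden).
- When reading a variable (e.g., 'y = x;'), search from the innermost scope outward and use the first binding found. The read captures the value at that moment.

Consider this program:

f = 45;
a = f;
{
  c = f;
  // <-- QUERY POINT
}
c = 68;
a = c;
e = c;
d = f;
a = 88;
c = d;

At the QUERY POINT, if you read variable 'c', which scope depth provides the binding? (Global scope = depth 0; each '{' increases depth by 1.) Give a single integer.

Answer: 1

Derivation:
Step 1: declare f=45 at depth 0
Step 2: declare a=(read f)=45 at depth 0
Step 3: enter scope (depth=1)
Step 4: declare c=(read f)=45 at depth 1
Visible at query point: a=45 c=45 f=45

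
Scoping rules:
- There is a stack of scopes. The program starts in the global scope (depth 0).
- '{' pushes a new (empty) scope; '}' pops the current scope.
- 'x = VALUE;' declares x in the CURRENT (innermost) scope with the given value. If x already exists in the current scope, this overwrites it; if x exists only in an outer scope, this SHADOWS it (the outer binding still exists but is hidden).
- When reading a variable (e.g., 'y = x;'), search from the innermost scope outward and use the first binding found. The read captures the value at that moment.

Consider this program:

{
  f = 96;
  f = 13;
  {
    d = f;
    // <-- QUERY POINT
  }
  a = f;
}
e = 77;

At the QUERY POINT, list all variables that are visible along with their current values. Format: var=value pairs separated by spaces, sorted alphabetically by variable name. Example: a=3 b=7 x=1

Answer: d=13 f=13

Derivation:
Step 1: enter scope (depth=1)
Step 2: declare f=96 at depth 1
Step 3: declare f=13 at depth 1
Step 4: enter scope (depth=2)
Step 5: declare d=(read f)=13 at depth 2
Visible at query point: d=13 f=13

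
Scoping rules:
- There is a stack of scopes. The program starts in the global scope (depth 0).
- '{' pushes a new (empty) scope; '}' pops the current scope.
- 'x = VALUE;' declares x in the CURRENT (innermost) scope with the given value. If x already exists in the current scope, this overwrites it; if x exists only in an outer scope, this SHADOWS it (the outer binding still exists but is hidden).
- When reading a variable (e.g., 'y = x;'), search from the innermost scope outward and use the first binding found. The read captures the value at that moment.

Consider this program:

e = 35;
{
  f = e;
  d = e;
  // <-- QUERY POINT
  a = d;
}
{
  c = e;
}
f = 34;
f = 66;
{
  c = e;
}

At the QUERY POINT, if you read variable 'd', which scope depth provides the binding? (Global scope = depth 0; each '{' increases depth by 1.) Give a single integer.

Step 1: declare e=35 at depth 0
Step 2: enter scope (depth=1)
Step 3: declare f=(read e)=35 at depth 1
Step 4: declare d=(read e)=35 at depth 1
Visible at query point: d=35 e=35 f=35

Answer: 1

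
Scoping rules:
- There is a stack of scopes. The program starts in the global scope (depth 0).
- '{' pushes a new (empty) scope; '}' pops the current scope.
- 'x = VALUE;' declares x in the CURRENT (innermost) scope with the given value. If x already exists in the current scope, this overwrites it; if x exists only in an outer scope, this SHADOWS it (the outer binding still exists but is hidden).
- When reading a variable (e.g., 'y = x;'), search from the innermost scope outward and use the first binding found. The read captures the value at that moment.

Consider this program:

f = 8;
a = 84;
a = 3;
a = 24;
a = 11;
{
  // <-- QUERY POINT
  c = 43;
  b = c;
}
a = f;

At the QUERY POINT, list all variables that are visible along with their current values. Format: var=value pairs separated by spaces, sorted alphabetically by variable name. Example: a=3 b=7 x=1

Answer: a=11 f=8

Derivation:
Step 1: declare f=8 at depth 0
Step 2: declare a=84 at depth 0
Step 3: declare a=3 at depth 0
Step 4: declare a=24 at depth 0
Step 5: declare a=11 at depth 0
Step 6: enter scope (depth=1)
Visible at query point: a=11 f=8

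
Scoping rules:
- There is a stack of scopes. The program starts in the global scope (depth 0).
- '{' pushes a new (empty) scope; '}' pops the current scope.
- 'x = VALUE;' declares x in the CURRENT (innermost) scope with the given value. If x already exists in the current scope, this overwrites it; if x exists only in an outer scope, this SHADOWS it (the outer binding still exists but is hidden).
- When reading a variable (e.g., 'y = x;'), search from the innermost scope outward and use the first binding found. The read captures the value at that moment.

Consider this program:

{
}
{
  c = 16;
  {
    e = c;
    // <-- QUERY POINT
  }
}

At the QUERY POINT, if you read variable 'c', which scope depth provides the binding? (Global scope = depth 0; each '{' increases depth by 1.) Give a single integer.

Answer: 1

Derivation:
Step 1: enter scope (depth=1)
Step 2: exit scope (depth=0)
Step 3: enter scope (depth=1)
Step 4: declare c=16 at depth 1
Step 5: enter scope (depth=2)
Step 6: declare e=(read c)=16 at depth 2
Visible at query point: c=16 e=16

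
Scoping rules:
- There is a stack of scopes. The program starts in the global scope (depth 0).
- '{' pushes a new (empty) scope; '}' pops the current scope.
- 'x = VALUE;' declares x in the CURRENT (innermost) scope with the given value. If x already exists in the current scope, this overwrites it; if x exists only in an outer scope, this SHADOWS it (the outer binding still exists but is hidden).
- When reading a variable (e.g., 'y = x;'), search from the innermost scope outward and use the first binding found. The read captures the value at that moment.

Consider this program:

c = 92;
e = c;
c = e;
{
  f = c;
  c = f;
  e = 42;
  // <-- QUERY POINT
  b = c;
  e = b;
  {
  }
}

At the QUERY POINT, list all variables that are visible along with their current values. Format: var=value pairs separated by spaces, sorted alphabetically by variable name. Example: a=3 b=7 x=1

Answer: c=92 e=42 f=92

Derivation:
Step 1: declare c=92 at depth 0
Step 2: declare e=(read c)=92 at depth 0
Step 3: declare c=(read e)=92 at depth 0
Step 4: enter scope (depth=1)
Step 5: declare f=(read c)=92 at depth 1
Step 6: declare c=(read f)=92 at depth 1
Step 7: declare e=42 at depth 1
Visible at query point: c=92 e=42 f=92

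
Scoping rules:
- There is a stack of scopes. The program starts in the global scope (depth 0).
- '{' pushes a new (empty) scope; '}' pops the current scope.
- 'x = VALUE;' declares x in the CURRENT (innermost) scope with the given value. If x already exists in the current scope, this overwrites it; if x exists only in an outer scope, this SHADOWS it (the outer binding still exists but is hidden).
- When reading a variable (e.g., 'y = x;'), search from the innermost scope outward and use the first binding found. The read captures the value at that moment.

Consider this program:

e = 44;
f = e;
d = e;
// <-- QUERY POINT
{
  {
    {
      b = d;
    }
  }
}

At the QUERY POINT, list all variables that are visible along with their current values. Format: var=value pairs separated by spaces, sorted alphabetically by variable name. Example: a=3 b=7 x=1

Answer: d=44 e=44 f=44

Derivation:
Step 1: declare e=44 at depth 0
Step 2: declare f=(read e)=44 at depth 0
Step 3: declare d=(read e)=44 at depth 0
Visible at query point: d=44 e=44 f=44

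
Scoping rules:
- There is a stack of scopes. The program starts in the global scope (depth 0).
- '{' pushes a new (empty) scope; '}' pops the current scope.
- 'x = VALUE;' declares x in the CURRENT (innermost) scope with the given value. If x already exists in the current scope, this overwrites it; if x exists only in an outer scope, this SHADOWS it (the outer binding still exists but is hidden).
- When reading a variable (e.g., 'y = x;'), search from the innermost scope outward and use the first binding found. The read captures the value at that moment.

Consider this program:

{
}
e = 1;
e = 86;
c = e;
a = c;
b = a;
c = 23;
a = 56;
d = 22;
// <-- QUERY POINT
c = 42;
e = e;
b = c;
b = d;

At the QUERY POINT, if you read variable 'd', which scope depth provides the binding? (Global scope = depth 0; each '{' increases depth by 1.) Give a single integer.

Answer: 0

Derivation:
Step 1: enter scope (depth=1)
Step 2: exit scope (depth=0)
Step 3: declare e=1 at depth 0
Step 4: declare e=86 at depth 0
Step 5: declare c=(read e)=86 at depth 0
Step 6: declare a=(read c)=86 at depth 0
Step 7: declare b=(read a)=86 at depth 0
Step 8: declare c=23 at depth 0
Step 9: declare a=56 at depth 0
Step 10: declare d=22 at depth 0
Visible at query point: a=56 b=86 c=23 d=22 e=86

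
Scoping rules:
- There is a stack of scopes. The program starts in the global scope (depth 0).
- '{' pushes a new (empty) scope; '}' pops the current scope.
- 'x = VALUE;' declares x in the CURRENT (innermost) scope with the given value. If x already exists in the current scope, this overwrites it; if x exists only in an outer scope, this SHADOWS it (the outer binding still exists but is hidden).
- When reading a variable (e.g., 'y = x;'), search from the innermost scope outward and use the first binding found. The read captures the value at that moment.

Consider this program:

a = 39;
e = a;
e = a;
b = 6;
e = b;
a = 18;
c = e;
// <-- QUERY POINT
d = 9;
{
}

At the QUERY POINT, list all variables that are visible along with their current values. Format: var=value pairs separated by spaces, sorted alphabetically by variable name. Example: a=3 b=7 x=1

Answer: a=18 b=6 c=6 e=6

Derivation:
Step 1: declare a=39 at depth 0
Step 2: declare e=(read a)=39 at depth 0
Step 3: declare e=(read a)=39 at depth 0
Step 4: declare b=6 at depth 0
Step 5: declare e=(read b)=6 at depth 0
Step 6: declare a=18 at depth 0
Step 7: declare c=(read e)=6 at depth 0
Visible at query point: a=18 b=6 c=6 e=6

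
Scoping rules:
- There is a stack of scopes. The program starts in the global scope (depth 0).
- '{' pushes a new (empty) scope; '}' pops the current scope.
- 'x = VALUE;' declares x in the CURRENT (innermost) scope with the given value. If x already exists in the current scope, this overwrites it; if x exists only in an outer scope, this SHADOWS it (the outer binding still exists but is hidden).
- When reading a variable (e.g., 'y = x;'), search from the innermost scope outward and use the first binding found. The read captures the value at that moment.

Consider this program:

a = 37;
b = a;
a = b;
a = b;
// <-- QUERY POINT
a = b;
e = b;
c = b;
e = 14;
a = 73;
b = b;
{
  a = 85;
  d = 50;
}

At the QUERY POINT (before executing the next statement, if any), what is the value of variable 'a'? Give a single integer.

Answer: 37

Derivation:
Step 1: declare a=37 at depth 0
Step 2: declare b=(read a)=37 at depth 0
Step 3: declare a=(read b)=37 at depth 0
Step 4: declare a=(read b)=37 at depth 0
Visible at query point: a=37 b=37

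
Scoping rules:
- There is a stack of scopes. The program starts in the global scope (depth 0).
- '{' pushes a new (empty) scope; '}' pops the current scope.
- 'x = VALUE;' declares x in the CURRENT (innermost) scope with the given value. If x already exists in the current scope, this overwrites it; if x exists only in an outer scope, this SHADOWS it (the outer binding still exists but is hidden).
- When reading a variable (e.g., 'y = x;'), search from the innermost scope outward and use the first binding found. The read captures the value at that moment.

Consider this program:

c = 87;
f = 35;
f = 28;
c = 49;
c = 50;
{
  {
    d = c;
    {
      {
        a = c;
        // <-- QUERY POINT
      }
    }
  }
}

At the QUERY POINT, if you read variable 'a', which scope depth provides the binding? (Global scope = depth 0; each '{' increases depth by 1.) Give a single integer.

Answer: 4

Derivation:
Step 1: declare c=87 at depth 0
Step 2: declare f=35 at depth 0
Step 3: declare f=28 at depth 0
Step 4: declare c=49 at depth 0
Step 5: declare c=50 at depth 0
Step 6: enter scope (depth=1)
Step 7: enter scope (depth=2)
Step 8: declare d=(read c)=50 at depth 2
Step 9: enter scope (depth=3)
Step 10: enter scope (depth=4)
Step 11: declare a=(read c)=50 at depth 4
Visible at query point: a=50 c=50 d=50 f=28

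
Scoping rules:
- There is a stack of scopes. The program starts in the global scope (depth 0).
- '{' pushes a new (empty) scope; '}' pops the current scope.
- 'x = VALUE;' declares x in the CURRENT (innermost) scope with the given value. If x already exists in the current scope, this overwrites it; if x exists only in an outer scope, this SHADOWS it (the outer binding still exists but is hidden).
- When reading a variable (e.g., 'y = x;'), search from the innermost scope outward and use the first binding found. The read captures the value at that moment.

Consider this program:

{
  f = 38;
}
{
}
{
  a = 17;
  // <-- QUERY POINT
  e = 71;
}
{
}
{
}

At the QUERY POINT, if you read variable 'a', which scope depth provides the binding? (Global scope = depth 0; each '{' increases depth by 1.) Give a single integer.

Answer: 1

Derivation:
Step 1: enter scope (depth=1)
Step 2: declare f=38 at depth 1
Step 3: exit scope (depth=0)
Step 4: enter scope (depth=1)
Step 5: exit scope (depth=0)
Step 6: enter scope (depth=1)
Step 7: declare a=17 at depth 1
Visible at query point: a=17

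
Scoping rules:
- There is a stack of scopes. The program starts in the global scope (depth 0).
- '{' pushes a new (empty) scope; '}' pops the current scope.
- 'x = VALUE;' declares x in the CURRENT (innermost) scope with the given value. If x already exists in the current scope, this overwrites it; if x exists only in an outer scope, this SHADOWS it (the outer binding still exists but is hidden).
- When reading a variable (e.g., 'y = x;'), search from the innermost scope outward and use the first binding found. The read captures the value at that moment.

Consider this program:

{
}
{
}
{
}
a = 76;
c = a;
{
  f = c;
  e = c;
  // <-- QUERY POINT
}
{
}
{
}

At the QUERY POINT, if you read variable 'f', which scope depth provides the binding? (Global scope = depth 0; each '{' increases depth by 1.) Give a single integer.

Step 1: enter scope (depth=1)
Step 2: exit scope (depth=0)
Step 3: enter scope (depth=1)
Step 4: exit scope (depth=0)
Step 5: enter scope (depth=1)
Step 6: exit scope (depth=0)
Step 7: declare a=76 at depth 0
Step 8: declare c=(read a)=76 at depth 0
Step 9: enter scope (depth=1)
Step 10: declare f=(read c)=76 at depth 1
Step 11: declare e=(read c)=76 at depth 1
Visible at query point: a=76 c=76 e=76 f=76

Answer: 1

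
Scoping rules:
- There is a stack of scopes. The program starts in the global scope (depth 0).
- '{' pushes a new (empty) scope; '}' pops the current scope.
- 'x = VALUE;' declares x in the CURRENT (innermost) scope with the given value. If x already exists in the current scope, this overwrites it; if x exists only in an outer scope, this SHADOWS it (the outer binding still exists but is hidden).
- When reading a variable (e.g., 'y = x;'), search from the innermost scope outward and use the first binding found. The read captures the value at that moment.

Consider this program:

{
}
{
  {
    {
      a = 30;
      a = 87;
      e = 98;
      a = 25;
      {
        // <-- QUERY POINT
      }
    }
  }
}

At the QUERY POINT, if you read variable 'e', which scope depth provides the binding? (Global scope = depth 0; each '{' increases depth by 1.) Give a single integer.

Step 1: enter scope (depth=1)
Step 2: exit scope (depth=0)
Step 3: enter scope (depth=1)
Step 4: enter scope (depth=2)
Step 5: enter scope (depth=3)
Step 6: declare a=30 at depth 3
Step 7: declare a=87 at depth 3
Step 8: declare e=98 at depth 3
Step 9: declare a=25 at depth 3
Step 10: enter scope (depth=4)
Visible at query point: a=25 e=98

Answer: 3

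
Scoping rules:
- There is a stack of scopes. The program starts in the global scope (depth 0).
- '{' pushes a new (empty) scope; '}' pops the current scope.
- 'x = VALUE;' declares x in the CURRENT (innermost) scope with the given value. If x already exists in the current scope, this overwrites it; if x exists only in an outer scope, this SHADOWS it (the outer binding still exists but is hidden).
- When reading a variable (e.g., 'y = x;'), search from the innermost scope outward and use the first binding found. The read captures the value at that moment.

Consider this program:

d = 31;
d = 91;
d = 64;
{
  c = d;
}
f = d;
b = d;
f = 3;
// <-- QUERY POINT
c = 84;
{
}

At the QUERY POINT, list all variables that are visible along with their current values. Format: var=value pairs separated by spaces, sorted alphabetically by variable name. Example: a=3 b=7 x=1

Answer: b=64 d=64 f=3

Derivation:
Step 1: declare d=31 at depth 0
Step 2: declare d=91 at depth 0
Step 3: declare d=64 at depth 0
Step 4: enter scope (depth=1)
Step 5: declare c=(read d)=64 at depth 1
Step 6: exit scope (depth=0)
Step 7: declare f=(read d)=64 at depth 0
Step 8: declare b=(read d)=64 at depth 0
Step 9: declare f=3 at depth 0
Visible at query point: b=64 d=64 f=3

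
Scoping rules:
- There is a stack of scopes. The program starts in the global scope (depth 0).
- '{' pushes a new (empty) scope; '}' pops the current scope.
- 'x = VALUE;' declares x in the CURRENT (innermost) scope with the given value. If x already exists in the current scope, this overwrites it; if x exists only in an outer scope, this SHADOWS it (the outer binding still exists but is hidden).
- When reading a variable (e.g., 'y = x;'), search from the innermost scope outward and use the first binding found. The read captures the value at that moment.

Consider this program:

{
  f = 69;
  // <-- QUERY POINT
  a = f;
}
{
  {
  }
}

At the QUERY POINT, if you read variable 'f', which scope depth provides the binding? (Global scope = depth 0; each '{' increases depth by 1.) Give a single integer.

Step 1: enter scope (depth=1)
Step 2: declare f=69 at depth 1
Visible at query point: f=69

Answer: 1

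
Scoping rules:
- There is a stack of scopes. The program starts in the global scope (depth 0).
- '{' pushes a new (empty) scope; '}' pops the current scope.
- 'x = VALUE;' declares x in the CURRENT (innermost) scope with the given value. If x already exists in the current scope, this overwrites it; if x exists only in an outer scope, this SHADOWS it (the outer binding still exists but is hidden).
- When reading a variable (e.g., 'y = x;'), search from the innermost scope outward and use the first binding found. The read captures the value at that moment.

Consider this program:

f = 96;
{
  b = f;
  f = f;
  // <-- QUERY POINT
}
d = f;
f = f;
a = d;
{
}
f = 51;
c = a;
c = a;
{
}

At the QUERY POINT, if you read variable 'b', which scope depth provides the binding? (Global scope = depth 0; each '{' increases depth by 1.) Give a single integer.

Step 1: declare f=96 at depth 0
Step 2: enter scope (depth=1)
Step 3: declare b=(read f)=96 at depth 1
Step 4: declare f=(read f)=96 at depth 1
Visible at query point: b=96 f=96

Answer: 1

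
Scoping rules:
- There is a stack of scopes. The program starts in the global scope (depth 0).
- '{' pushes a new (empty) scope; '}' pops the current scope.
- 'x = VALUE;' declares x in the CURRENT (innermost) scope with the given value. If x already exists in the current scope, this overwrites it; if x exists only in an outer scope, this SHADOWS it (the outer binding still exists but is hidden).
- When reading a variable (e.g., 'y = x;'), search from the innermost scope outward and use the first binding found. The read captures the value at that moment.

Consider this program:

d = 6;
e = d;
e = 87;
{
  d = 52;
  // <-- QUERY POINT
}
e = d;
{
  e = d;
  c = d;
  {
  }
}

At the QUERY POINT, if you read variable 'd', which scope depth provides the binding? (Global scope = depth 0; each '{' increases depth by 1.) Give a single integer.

Step 1: declare d=6 at depth 0
Step 2: declare e=(read d)=6 at depth 0
Step 3: declare e=87 at depth 0
Step 4: enter scope (depth=1)
Step 5: declare d=52 at depth 1
Visible at query point: d=52 e=87

Answer: 1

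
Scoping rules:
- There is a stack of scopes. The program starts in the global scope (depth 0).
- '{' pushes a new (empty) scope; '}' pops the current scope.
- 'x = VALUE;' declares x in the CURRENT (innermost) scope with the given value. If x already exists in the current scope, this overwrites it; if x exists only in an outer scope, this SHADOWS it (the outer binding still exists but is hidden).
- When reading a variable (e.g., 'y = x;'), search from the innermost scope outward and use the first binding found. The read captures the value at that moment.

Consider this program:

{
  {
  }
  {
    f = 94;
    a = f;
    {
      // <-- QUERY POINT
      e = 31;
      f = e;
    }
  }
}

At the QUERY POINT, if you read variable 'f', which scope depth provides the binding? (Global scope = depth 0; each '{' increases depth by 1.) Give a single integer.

Answer: 2

Derivation:
Step 1: enter scope (depth=1)
Step 2: enter scope (depth=2)
Step 3: exit scope (depth=1)
Step 4: enter scope (depth=2)
Step 5: declare f=94 at depth 2
Step 6: declare a=(read f)=94 at depth 2
Step 7: enter scope (depth=3)
Visible at query point: a=94 f=94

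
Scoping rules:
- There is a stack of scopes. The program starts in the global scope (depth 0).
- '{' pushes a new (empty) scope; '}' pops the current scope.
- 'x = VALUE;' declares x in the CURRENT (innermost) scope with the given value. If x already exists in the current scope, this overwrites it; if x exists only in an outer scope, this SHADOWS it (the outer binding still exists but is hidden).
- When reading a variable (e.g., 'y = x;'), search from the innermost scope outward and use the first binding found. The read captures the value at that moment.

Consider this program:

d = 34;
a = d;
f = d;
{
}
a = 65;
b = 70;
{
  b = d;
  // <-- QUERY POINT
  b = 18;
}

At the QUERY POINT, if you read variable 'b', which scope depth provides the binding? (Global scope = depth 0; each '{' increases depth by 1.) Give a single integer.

Answer: 1

Derivation:
Step 1: declare d=34 at depth 0
Step 2: declare a=(read d)=34 at depth 0
Step 3: declare f=(read d)=34 at depth 0
Step 4: enter scope (depth=1)
Step 5: exit scope (depth=0)
Step 6: declare a=65 at depth 0
Step 7: declare b=70 at depth 0
Step 8: enter scope (depth=1)
Step 9: declare b=(read d)=34 at depth 1
Visible at query point: a=65 b=34 d=34 f=34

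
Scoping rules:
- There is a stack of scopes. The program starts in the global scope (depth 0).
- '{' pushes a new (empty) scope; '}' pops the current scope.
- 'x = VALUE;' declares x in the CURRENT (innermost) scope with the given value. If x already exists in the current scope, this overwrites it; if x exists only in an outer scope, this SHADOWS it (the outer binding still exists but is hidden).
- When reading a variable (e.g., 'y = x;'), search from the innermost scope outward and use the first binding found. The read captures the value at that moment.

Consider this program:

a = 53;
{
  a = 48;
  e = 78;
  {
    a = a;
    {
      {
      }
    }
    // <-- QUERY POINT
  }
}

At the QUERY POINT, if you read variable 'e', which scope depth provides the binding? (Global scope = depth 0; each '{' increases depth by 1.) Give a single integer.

Step 1: declare a=53 at depth 0
Step 2: enter scope (depth=1)
Step 3: declare a=48 at depth 1
Step 4: declare e=78 at depth 1
Step 5: enter scope (depth=2)
Step 6: declare a=(read a)=48 at depth 2
Step 7: enter scope (depth=3)
Step 8: enter scope (depth=4)
Step 9: exit scope (depth=3)
Step 10: exit scope (depth=2)
Visible at query point: a=48 e=78

Answer: 1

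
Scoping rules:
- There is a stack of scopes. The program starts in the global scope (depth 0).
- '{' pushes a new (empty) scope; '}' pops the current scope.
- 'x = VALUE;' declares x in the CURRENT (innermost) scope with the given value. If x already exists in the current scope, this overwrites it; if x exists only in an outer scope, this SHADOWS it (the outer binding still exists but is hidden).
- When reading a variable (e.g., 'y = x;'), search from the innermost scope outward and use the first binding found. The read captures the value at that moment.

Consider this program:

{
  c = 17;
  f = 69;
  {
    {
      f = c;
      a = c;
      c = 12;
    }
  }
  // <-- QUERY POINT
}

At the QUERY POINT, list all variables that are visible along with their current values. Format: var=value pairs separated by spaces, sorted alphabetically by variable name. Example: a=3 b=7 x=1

Step 1: enter scope (depth=1)
Step 2: declare c=17 at depth 1
Step 3: declare f=69 at depth 1
Step 4: enter scope (depth=2)
Step 5: enter scope (depth=3)
Step 6: declare f=(read c)=17 at depth 3
Step 7: declare a=(read c)=17 at depth 3
Step 8: declare c=12 at depth 3
Step 9: exit scope (depth=2)
Step 10: exit scope (depth=1)
Visible at query point: c=17 f=69

Answer: c=17 f=69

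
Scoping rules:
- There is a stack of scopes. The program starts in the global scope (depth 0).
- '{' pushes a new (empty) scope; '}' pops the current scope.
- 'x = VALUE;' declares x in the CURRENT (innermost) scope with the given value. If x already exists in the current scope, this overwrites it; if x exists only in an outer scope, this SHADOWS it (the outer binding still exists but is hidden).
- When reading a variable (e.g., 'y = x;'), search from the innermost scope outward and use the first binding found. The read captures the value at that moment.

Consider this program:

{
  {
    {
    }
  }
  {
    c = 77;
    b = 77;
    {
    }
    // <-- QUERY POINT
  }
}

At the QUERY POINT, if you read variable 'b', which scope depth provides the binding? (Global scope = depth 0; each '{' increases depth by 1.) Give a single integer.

Answer: 2

Derivation:
Step 1: enter scope (depth=1)
Step 2: enter scope (depth=2)
Step 3: enter scope (depth=3)
Step 4: exit scope (depth=2)
Step 5: exit scope (depth=1)
Step 6: enter scope (depth=2)
Step 7: declare c=77 at depth 2
Step 8: declare b=77 at depth 2
Step 9: enter scope (depth=3)
Step 10: exit scope (depth=2)
Visible at query point: b=77 c=77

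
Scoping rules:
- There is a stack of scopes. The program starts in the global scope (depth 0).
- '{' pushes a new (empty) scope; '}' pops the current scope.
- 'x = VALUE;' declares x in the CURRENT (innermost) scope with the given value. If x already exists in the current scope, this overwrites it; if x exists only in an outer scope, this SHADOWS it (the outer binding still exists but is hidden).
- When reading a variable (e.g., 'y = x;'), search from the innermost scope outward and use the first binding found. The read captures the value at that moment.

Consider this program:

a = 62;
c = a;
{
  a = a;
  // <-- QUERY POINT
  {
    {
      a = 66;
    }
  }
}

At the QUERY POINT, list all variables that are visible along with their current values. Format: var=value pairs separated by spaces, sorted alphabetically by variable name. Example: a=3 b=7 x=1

Step 1: declare a=62 at depth 0
Step 2: declare c=(read a)=62 at depth 0
Step 3: enter scope (depth=1)
Step 4: declare a=(read a)=62 at depth 1
Visible at query point: a=62 c=62

Answer: a=62 c=62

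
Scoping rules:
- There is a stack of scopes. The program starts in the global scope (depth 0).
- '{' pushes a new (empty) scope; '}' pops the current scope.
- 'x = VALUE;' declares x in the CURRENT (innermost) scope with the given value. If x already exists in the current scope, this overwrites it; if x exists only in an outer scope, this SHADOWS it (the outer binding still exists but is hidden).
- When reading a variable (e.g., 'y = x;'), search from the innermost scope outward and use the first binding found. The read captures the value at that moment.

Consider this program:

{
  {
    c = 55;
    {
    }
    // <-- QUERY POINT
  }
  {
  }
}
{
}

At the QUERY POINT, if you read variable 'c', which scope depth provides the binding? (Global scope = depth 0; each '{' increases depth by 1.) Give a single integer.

Step 1: enter scope (depth=1)
Step 2: enter scope (depth=2)
Step 3: declare c=55 at depth 2
Step 4: enter scope (depth=3)
Step 5: exit scope (depth=2)
Visible at query point: c=55

Answer: 2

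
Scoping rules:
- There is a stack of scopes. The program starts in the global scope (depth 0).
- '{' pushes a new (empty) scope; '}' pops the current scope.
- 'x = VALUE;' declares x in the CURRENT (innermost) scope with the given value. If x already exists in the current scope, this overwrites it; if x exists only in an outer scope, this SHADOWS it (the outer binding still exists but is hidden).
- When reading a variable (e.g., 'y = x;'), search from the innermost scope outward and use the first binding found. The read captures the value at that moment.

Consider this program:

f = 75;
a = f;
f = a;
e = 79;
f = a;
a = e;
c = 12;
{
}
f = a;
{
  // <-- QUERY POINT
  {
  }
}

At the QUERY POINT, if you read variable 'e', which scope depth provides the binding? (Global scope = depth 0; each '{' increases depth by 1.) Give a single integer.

Step 1: declare f=75 at depth 0
Step 2: declare a=(read f)=75 at depth 0
Step 3: declare f=(read a)=75 at depth 0
Step 4: declare e=79 at depth 0
Step 5: declare f=(read a)=75 at depth 0
Step 6: declare a=(read e)=79 at depth 0
Step 7: declare c=12 at depth 0
Step 8: enter scope (depth=1)
Step 9: exit scope (depth=0)
Step 10: declare f=(read a)=79 at depth 0
Step 11: enter scope (depth=1)
Visible at query point: a=79 c=12 e=79 f=79

Answer: 0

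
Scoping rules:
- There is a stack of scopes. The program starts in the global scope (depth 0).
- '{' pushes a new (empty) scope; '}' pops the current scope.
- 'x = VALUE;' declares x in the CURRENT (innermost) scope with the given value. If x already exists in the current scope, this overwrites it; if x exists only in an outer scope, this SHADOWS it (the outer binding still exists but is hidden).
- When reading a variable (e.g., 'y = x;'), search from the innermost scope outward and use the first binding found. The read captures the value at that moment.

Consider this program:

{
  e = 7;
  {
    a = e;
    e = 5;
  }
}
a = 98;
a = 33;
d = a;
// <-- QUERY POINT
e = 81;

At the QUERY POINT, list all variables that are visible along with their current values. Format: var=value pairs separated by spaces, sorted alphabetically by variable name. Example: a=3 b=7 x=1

Step 1: enter scope (depth=1)
Step 2: declare e=7 at depth 1
Step 3: enter scope (depth=2)
Step 4: declare a=(read e)=7 at depth 2
Step 5: declare e=5 at depth 2
Step 6: exit scope (depth=1)
Step 7: exit scope (depth=0)
Step 8: declare a=98 at depth 0
Step 9: declare a=33 at depth 0
Step 10: declare d=(read a)=33 at depth 0
Visible at query point: a=33 d=33

Answer: a=33 d=33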